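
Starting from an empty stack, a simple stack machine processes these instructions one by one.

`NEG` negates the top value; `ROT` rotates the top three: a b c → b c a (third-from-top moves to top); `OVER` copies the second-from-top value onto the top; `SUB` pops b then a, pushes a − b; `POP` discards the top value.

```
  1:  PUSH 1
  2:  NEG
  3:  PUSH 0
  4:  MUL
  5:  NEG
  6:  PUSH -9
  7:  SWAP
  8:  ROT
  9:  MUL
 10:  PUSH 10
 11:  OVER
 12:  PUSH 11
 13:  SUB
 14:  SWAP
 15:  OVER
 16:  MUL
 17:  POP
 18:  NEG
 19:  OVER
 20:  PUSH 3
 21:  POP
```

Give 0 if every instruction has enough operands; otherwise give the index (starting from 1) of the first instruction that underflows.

PUSH 1  → [1]
NEG     → [-1]
PUSH 0  → [-1, 0]
MUL     → [0]
NEG     → [0]
PUSH -9 → [0, -9]
SWAP    → [-9, 0]
ROT  — needs 3 operands, stack has 2 → underflow

8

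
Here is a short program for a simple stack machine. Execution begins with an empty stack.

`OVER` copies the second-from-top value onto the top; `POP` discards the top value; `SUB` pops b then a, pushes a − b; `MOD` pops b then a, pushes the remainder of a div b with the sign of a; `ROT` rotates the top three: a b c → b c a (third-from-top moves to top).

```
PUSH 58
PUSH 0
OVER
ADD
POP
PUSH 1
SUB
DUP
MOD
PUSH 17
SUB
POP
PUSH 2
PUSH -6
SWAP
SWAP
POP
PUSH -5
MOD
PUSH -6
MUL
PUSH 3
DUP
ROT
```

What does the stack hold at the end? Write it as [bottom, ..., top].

[3, 3, -12]

PUSH 58  [58]
PUSH 0   [58, 0]
OVER     [58, 0, 58]
ADD      [58, 58]
POP      [58]
PUSH 1   [58, 1]
SUB      [57]
DUP      [57, 57]
MOD      [0]
PUSH 17  [0, 17]
SUB      [-17]
POP      []
PUSH 2   [2]
PUSH -6  [2, -6]
SWAP     [-6, 2]
SWAP     [2, -6]
POP      [2]
PUSH -5  [2, -5]
MOD      [2]
PUSH -6  [2, -6]
MUL      [-12]
PUSH 3   [-12, 3]
DUP      [-12, 3, 3]
ROT      [3, 3, -12]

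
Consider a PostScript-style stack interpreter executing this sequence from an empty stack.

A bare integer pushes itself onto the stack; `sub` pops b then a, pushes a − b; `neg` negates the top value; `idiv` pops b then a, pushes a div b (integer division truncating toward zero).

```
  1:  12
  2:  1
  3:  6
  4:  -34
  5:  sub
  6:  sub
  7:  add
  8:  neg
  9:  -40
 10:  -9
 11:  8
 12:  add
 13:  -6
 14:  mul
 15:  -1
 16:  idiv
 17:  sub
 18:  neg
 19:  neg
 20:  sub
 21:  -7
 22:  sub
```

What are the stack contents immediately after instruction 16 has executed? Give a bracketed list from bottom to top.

[27, -40, -6]

12   → [12]
1    → [12, 1]
6    → [12, 1, 6]
-34  → [12, 1, 6, -34]
sub  → [12, 1, 40]
sub  → [12, -39]
add  → [-27]
neg  → [27]
-40  → [27, -40]
-9   → [27, -40, -9]
8    → [27, -40, -9, 8]
add  → [27, -40, -1]
-6   → [27, -40, -1, -6]
mul  → [27, -40, 6]
-1   → [27, -40, 6, -1]
idiv → [27, -40, -6]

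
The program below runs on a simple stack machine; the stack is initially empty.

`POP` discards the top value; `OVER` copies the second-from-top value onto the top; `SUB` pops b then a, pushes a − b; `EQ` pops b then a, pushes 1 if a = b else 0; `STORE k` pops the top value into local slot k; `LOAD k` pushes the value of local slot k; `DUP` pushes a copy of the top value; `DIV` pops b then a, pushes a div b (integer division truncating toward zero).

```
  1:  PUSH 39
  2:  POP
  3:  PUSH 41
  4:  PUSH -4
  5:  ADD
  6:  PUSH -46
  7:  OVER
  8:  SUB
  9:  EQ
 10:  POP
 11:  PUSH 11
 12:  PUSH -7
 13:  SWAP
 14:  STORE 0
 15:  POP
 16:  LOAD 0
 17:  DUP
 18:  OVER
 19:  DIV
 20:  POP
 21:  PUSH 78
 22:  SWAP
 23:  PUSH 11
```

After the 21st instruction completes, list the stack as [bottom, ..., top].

PUSH 39  : [39]
POP      : []
PUSH 41  : [41]
PUSH -4  : [41, -4]
ADD      : [37]
PUSH -46 : [37, -46]
OVER     : [37, -46, 37]
SUB      : [37, -83]
EQ       : [0]
POP      : []
PUSH 11  : [11]
PUSH -7  : [11, -7]
SWAP     : [-7, 11]
STORE 0  : [-7]
POP      : []
LOAD 0   : [11]
DUP      : [11, 11]
OVER     : [11, 11, 11]
DIV      : [11, 1]
POP      : [11]
PUSH 78  : [11, 78]

[11, 78]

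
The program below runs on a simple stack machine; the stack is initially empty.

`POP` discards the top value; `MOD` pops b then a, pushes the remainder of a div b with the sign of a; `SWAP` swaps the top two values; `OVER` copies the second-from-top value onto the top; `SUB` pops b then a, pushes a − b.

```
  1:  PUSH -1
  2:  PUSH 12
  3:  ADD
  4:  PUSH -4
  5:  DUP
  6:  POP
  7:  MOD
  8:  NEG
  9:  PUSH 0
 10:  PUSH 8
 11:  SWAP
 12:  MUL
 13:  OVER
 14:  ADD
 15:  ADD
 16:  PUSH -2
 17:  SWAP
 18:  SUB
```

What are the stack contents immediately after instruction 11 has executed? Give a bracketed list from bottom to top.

PUSH -1  -1
PUSH 12  -1 12
ADD      11
PUSH -4  11 -4
DUP      11 -4 -4
POP      11 -4
MOD      3
NEG      -3
PUSH 0   -3 0
PUSH 8   -3 0 8
SWAP     -3 8 0

[-3, 8, 0]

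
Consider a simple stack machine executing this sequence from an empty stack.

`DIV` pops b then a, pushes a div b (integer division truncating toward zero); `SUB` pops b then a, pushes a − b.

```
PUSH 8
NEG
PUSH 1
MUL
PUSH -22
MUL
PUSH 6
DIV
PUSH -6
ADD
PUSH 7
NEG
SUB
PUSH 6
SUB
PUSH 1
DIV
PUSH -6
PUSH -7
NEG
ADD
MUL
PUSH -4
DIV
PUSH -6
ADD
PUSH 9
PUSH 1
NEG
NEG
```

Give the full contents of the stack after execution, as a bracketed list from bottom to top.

PUSH 8   -> 8
NEG      -> -8
PUSH 1   -> -8 1
MUL      -> -8
PUSH -22 -> -8 -22
MUL      -> 176
PUSH 6   -> 176 6
DIV      -> 29
PUSH -6  -> 29 -6
ADD      -> 23
PUSH 7   -> 23 7
NEG      -> 23 -7
SUB      -> 30
PUSH 6   -> 30 6
SUB      -> 24
PUSH 1   -> 24 1
DIV      -> 24
PUSH -6  -> 24 -6
PUSH -7  -> 24 -6 -7
NEG      -> 24 -6 7
ADD      -> 24 1
MUL      -> 24
PUSH -4  -> 24 -4
DIV      -> -6
PUSH -6  -> -6 -6
ADD      -> -12
PUSH 9   -> -12 9
PUSH 1   -> -12 9 1
NEG      -> -12 9 -1
NEG      -> -12 9 1

[-12, 9, 1]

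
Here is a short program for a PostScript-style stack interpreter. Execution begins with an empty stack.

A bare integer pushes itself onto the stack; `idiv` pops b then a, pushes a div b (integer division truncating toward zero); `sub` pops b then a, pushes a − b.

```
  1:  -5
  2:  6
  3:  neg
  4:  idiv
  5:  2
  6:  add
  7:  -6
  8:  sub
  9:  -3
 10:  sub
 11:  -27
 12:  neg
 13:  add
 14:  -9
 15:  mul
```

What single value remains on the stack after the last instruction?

-5   -> [-5]
6    -> [-5, 6]
neg  -> [-5, -6]
idiv -> [0]
2    -> [0, 2]
add  -> [2]
-6   -> [2, -6]
sub  -> [8]
-3   -> [8, -3]
sub  -> [11]
-27  -> [11, -27]
neg  -> [11, 27]
add  -> [38]
-9   -> [38, -9]
mul  -> [-342]

-342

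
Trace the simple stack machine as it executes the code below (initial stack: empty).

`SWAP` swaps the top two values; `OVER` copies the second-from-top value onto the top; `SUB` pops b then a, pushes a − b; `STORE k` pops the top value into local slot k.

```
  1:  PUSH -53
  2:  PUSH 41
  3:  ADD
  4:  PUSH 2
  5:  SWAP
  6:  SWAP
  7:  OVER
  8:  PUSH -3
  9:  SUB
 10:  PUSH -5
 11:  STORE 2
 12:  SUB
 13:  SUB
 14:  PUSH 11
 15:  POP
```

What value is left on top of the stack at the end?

-23

PUSH -53  -53
PUSH 41   -53 41
ADD       -12
PUSH 2    -12 2
SWAP      2 -12
SWAP      -12 2
OVER      -12 2 -12
PUSH -3   -12 2 -12 -3
SUB       -12 2 -9
PUSH -5   -12 2 -9 -5
STORE 2   -12 2 -9
SUB       -12 11
SUB       -23
PUSH 11   -23 11
POP       -23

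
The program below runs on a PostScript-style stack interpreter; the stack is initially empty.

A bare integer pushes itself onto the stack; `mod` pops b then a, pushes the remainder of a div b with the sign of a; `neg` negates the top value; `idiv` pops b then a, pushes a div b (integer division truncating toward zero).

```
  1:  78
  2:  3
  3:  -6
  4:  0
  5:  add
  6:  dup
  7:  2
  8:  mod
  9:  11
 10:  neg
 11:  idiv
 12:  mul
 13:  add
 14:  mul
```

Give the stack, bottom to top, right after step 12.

[78, 3, 0]

78    [78]
3     [78, 3]
-6    [78, 3, -6]
0     [78, 3, -6, 0]
add   [78, 3, -6]
dup   [78, 3, -6, -6]
2     [78, 3, -6, -6, 2]
mod   [78, 3, -6, 0]
11    [78, 3, -6, 0, 11]
neg   [78, 3, -6, 0, -11]
idiv  [78, 3, -6, 0]
mul   [78, 3, 0]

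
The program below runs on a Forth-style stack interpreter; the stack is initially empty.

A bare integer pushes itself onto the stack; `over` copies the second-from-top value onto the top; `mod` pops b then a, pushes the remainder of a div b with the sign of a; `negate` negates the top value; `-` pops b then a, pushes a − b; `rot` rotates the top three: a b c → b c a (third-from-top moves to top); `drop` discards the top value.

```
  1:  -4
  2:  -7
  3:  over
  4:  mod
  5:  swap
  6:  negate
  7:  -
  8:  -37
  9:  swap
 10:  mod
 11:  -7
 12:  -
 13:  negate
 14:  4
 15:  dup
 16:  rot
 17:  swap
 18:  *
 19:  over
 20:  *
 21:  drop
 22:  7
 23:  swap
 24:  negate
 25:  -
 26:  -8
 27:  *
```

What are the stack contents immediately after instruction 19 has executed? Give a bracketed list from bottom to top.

[4, -20, 4]

-4     -> [-4]
-7     -> [-4, -7]
over   -> [-4, -7, -4]
mod    -> [-4, -3]
swap   -> [-3, -4]
negate -> [-3, 4]
-      -> [-7]
-37    -> [-7, -37]
swap   -> [-37, -7]
mod    -> [-2]
-7     -> [-2, -7]
-      -> [5]
negate -> [-5]
4      -> [-5, 4]
dup    -> [-5, 4, 4]
rot    -> [4, 4, -5]
swap   -> [4, -5, 4]
*      -> [4, -20]
over   -> [4, -20, 4]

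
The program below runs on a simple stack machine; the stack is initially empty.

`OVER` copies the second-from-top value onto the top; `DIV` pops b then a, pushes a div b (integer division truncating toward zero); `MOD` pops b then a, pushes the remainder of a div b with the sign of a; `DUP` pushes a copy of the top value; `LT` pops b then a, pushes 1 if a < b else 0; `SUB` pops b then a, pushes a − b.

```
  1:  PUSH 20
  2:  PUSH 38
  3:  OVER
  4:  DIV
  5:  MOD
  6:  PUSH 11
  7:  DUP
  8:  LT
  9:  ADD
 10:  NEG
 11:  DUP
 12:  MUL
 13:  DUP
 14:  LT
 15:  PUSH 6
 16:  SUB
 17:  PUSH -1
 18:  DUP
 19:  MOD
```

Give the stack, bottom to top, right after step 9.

PUSH 20 -> [20]
PUSH 38 -> [20, 38]
OVER    -> [20, 38, 20]
DIV     -> [20, 1]
MOD     -> [0]
PUSH 11 -> [0, 11]
DUP     -> [0, 11, 11]
LT      -> [0, 0]
ADD     -> [0]

[0]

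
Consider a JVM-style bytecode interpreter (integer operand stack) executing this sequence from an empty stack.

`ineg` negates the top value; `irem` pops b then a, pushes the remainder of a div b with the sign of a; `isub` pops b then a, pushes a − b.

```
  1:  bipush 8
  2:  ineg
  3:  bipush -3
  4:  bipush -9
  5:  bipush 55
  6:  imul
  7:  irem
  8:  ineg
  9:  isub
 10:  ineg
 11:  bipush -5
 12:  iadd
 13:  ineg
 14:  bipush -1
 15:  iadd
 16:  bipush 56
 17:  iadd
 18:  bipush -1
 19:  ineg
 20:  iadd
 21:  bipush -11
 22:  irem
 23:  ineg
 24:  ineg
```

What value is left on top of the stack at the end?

6

bipush 8   → [8]
ineg       → [-8]
bipush -3  → [-8, -3]
bipush -9  → [-8, -3, -9]
bipush 55  → [-8, -3, -9, 55]
imul       → [-8, -3, -495]
irem       → [-8, -3]
ineg       → [-8, 3]
isub       → [-11]
ineg       → [11]
bipush -5  → [11, -5]
iadd       → [6]
ineg       → [-6]
bipush -1  → [-6, -1]
iadd       → [-7]
bipush 56  → [-7, 56]
iadd       → [49]
bipush -1  → [49, -1]
ineg       → [49, 1]
iadd       → [50]
bipush -11 → [50, -11]
irem       → [6]
ineg       → [-6]
ineg       → [6]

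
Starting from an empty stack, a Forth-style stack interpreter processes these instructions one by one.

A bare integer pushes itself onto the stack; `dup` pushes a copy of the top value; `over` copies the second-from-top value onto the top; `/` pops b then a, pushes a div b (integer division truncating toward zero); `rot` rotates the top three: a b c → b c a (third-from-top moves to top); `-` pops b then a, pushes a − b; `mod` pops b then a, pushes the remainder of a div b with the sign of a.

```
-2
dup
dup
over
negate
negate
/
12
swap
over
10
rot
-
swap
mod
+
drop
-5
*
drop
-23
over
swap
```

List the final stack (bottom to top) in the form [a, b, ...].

[-2, -2, -23]

-2     → -2
dup    → -2 -2
dup    → -2 -2 -2
over   → -2 -2 -2 -2
negate → -2 -2 -2 2
negate → -2 -2 -2 -2
/      → -2 -2 1
12     → -2 -2 1 12
swap   → -2 -2 12 1
over   → -2 -2 12 1 12
10     → -2 -2 12 1 12 10
rot    → -2 -2 12 12 10 1
-      → -2 -2 12 12 9
swap   → -2 -2 12 9 12
mod    → -2 -2 12 9
+      → -2 -2 21
drop   → -2 -2
-5     → -2 -2 -5
*      → -2 10
drop   → -2
-23    → -2 -23
over   → -2 -23 -2
swap   → -2 -2 -23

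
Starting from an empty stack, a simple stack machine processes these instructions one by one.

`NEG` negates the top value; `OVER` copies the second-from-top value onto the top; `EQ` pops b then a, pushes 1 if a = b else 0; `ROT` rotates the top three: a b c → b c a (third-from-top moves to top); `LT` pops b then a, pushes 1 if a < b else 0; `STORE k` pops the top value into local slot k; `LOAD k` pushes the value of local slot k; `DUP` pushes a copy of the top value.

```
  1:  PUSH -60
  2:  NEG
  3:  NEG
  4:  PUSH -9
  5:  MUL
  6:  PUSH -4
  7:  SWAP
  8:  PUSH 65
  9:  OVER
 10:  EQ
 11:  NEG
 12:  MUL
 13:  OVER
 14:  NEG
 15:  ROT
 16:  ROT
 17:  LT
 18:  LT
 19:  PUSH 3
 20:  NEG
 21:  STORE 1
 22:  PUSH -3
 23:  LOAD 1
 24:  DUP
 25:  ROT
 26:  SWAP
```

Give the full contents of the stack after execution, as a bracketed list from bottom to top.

PUSH -60 → -60
NEG      → 60
NEG      → -60
PUSH -9  → -60 -9
MUL      → 540
PUSH -4  → 540 -4
SWAP     → -4 540
PUSH 65  → -4 540 65
OVER     → -4 540 65 540
EQ       → -4 540 0
NEG      → -4 540 0
MUL      → -4 0
OVER     → -4 0 -4
NEG      → -4 0 4
ROT      → 0 4 -4
ROT      → 4 -4 0
LT       → 4 1
LT       → 0
PUSH 3   → 0 3
NEG      → 0 -3
STORE 1  → 0
PUSH -3  → 0 -3
LOAD 1   → 0 -3 -3
DUP      → 0 -3 -3 -3
ROT      → 0 -3 -3 -3
SWAP     → 0 -3 -3 -3

[0, -3, -3, -3]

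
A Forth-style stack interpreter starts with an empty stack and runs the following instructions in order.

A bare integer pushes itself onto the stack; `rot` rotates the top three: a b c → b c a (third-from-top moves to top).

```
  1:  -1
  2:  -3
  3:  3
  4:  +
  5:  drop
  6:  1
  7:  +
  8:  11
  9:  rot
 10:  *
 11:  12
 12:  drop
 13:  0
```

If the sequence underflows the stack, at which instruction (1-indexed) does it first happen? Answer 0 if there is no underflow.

9

-1   : -1
-3   : -1 -3
3    : -1 -3 3
+    : -1 0
drop : -1
1    : -1 1
+    : 0
11   : 0 11
rot  — needs 3 operands, stack has 2 → underflow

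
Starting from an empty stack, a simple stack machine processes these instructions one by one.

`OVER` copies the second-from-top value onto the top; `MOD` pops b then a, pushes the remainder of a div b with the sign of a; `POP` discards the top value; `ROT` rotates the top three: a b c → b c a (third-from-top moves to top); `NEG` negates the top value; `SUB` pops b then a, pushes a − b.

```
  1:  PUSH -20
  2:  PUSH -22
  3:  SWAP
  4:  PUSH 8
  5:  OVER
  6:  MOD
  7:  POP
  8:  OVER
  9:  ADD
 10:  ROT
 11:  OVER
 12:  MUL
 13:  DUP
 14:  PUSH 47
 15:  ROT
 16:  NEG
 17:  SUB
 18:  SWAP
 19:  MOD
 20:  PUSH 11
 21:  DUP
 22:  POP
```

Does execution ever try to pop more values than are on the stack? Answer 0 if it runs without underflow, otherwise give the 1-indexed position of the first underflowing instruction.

PUSH -20  -20
PUSH -22  -20 -22
SWAP      -22 -20
PUSH 8    -22 -20 8
OVER      -22 -20 8 -20
MOD       -22 -20 8
POP       -22 -20
OVER      -22 -20 -22
ADD       -22 -42
ROT  — needs 3 operands, stack has 2 → underflow

10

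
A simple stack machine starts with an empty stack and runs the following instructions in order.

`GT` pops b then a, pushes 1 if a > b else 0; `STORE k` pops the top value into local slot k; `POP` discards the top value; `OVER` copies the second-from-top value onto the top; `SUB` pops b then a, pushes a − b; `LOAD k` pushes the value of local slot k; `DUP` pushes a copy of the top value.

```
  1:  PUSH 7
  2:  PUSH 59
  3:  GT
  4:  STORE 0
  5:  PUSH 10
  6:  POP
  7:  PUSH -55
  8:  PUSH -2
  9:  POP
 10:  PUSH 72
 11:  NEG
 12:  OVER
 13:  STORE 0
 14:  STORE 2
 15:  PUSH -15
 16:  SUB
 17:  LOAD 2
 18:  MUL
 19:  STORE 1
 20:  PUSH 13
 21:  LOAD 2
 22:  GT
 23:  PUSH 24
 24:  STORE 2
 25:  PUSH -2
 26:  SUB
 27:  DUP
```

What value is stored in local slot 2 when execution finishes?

24

PUSH 7    [7]
PUSH 59   [7, 59]
GT        [0]
STORE 0   []
PUSH 10   [10]
POP       []
PUSH -55  [-55]
PUSH -2   [-55, -2]
POP       [-55]
PUSH 72   [-55, 72]
NEG       [-55, -72]
OVER      [-55, -72, -55]
STORE 0   [-55, -72]
STORE 2   [-55]
PUSH -15  [-55, -15]
SUB       [-40]
LOAD 2    [-40, -72]
MUL       [2880]
STORE 1   []
PUSH 13   [13]
LOAD 2    [13, -72]
GT        [1]
PUSH 24   [1, 24]
STORE 2   [1]
PUSH -2   [1, -2]
SUB       [3]
DUP       [3, 3]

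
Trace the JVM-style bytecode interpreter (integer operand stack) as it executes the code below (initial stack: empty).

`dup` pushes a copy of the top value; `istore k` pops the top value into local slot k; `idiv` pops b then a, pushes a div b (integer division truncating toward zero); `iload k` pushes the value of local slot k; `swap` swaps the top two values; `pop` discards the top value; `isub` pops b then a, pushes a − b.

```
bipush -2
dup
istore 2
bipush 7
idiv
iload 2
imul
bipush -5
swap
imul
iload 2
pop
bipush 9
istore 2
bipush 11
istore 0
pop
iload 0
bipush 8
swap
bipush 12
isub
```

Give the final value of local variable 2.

9

bipush -2  -2
dup        -2 -2
istore 2   -2
bipush 7   -2 7
idiv       0
iload 2    0 -2
imul       0
bipush -5  0 -5
swap       -5 0
imul       0
iload 2    0 -2
pop        0
bipush 9   0 9
istore 2   0
bipush 11  0 11
istore 0   0
pop        (empty)
iload 0    11
bipush 8   11 8
swap       8 11
bipush 12  8 11 12
isub       8 -1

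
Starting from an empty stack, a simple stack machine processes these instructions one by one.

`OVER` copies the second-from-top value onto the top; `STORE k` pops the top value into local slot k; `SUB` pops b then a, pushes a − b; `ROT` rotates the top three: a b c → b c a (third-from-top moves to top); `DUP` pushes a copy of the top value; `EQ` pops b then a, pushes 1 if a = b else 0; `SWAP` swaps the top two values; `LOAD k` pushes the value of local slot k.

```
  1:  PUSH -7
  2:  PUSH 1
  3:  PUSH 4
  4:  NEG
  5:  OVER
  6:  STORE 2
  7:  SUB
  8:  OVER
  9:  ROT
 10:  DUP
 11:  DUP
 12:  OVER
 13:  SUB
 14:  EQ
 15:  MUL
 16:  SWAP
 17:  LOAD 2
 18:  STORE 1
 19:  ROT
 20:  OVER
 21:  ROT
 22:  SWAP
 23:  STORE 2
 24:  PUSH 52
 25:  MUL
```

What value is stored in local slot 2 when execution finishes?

PUSH -7 → -7
PUSH 1  → -7 1
PUSH 4  → -7 1 4
NEG     → -7 1 -4
OVER    → -7 1 -4 1
STORE 2 → -7 1 -4
SUB     → -7 5
OVER    → -7 5 -7
ROT     → 5 -7 -7
DUP     → 5 -7 -7 -7
DUP     → 5 -7 -7 -7 -7
OVER    → 5 -7 -7 -7 -7 -7
SUB     → 5 -7 -7 -7 0
EQ      → 5 -7 -7 0
MUL     → 5 -7 0
SWAP    → 5 0 -7
LOAD 2  → 5 0 -7 1
STORE 1 → 5 0 -7
ROT     → 0 -7 5
OVER    → 0 -7 5 -7
ROT     → 0 5 -7 -7
SWAP    → 0 5 -7 -7
STORE 2 → 0 5 -7
PUSH 52 → 0 5 -7 52
MUL     → 0 5 -364

-7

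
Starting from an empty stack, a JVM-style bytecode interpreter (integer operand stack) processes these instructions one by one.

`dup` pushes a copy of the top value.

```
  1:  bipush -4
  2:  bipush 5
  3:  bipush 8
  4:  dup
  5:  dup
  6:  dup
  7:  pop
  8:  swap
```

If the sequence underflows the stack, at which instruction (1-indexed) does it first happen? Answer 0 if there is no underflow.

bipush -4 -> [-4]
bipush 5  -> [-4, 5]
bipush 8  -> [-4, 5, 8]
dup       -> [-4, 5, 8, 8]
dup       -> [-4, 5, 8, 8, 8]
dup       -> [-4, 5, 8, 8, 8, 8]
pop       -> [-4, 5, 8, 8, 8]
swap      -> [-4, 5, 8, 8, 8]

0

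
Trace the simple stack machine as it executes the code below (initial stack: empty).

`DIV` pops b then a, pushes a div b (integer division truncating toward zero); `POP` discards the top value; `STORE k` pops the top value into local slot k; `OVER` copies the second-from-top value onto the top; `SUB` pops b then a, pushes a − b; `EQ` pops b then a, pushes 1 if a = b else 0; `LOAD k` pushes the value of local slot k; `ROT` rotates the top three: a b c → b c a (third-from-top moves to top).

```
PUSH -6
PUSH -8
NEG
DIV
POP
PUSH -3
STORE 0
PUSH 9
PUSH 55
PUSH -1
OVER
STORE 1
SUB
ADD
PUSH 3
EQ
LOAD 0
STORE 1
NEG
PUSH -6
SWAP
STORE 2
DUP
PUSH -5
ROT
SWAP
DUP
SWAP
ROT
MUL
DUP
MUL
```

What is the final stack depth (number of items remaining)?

3

PUSH -6 -> -6
PUSH -8 -> -6 -8
NEG     -> -6 8
DIV     -> 0
POP     -> (empty)
PUSH -3 -> -3
STORE 0 -> (empty)
PUSH 9  -> 9
PUSH 55 -> 9 55
PUSH -1 -> 9 55 -1
OVER    -> 9 55 -1 55
STORE 1 -> 9 55 -1
SUB     -> 9 56
ADD     -> 65
PUSH 3  -> 65 3
EQ      -> 0
LOAD 0  -> 0 -3
STORE 1 -> 0
NEG     -> 0
PUSH -6 -> 0 -6
SWAP    -> -6 0
STORE 2 -> -6
DUP     -> -6 -6
PUSH -5 -> -6 -6 -5
ROT     -> -6 -5 -6
SWAP    -> -6 -6 -5
DUP     -> -6 -6 -5 -5
SWAP    -> -6 -6 -5 -5
ROT     -> -6 -5 -5 -6
MUL     -> -6 -5 30
DUP     -> -6 -5 30 30
MUL     -> -6 -5 900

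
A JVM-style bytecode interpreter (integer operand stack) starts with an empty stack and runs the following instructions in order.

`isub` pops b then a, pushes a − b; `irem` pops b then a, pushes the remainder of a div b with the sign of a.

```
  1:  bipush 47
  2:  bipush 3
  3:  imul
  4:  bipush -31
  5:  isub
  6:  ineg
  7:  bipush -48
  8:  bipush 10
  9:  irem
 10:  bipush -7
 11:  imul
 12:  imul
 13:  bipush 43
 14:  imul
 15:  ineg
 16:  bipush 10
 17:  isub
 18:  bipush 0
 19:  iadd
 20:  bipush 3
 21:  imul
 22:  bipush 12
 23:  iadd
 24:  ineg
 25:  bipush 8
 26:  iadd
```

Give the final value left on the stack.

-1242502

bipush 47  : [47]
bipush 3   : [47, 3]
imul       : [141]
bipush -31 : [141, -31]
isub       : [172]
ineg       : [-172]
bipush -48 : [-172, -48]
bipush 10  : [-172, -48, 10]
irem       : [-172, -8]
bipush -7  : [-172, -8, -7]
imul       : [-172, 56]
imul       : [-9632]
bipush 43  : [-9632, 43]
imul       : [-414176]
ineg       : [414176]
bipush 10  : [414176, 10]
isub       : [414166]
bipush 0   : [414166, 0]
iadd       : [414166]
bipush 3   : [414166, 3]
imul       : [1242498]
bipush 12  : [1242498, 12]
iadd       : [1242510]
ineg       : [-1242510]
bipush 8   : [-1242510, 8]
iadd       : [-1242502]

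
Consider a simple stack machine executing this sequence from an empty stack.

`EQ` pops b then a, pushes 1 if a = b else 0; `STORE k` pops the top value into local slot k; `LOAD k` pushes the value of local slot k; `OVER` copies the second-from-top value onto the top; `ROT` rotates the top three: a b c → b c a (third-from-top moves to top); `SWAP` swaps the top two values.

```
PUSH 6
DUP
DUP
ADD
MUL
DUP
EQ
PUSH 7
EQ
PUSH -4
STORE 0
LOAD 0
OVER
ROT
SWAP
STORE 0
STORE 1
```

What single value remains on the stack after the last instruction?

-4

PUSH 6  → [6]
DUP     → [6, 6]
DUP     → [6, 6, 6]
ADD     → [6, 12]
MUL     → [72]
DUP     → [72, 72]
EQ      → [1]
PUSH 7  → [1, 7]
EQ      → [0]
PUSH -4 → [0, -4]
STORE 0 → [0]
LOAD 0  → [0, -4]
OVER    → [0, -4, 0]
ROT     → [-4, 0, 0]
SWAP    → [-4, 0, 0]
STORE 0 → [-4, 0]
STORE 1 → [-4]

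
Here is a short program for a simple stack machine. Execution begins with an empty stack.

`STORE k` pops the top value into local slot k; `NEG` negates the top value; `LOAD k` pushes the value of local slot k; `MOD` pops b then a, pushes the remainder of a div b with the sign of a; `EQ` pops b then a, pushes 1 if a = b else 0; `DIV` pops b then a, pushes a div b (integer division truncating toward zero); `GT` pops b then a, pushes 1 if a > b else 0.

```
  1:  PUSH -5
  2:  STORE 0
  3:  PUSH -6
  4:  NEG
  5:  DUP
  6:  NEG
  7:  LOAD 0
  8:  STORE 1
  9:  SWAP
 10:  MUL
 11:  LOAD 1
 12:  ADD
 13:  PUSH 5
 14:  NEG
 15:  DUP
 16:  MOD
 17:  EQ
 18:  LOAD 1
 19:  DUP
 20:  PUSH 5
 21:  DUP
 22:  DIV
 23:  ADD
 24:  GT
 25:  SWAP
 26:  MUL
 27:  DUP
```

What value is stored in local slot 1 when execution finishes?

PUSH -5 → -5
STORE 0 → (empty)
PUSH -6 → -6
NEG     → 6
DUP     → 6 6
NEG     → 6 -6
LOAD 0  → 6 -6 -5
STORE 1 → 6 -6
SWAP    → -6 6
MUL     → -36
LOAD 1  → -36 -5
ADD     → -41
PUSH 5  → -41 5
NEG     → -41 -5
DUP     → -41 -5 -5
MOD     → -41 0
EQ      → 0
LOAD 1  → 0 -5
DUP     → 0 -5 -5
PUSH 5  → 0 -5 -5 5
DUP     → 0 -5 -5 5 5
DIV     → 0 -5 -5 1
ADD     → 0 -5 -4
GT      → 0 0
SWAP    → 0 0
MUL     → 0
DUP     → 0 0

-5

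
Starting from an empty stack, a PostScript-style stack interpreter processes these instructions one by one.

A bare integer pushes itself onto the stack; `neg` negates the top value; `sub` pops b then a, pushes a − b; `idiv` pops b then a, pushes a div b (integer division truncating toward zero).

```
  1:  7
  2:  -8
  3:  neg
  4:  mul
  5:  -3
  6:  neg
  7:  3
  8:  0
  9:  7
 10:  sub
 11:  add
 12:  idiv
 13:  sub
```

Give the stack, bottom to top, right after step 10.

[56, 3, 3, -7]

7   : [7]
-8  : [7, -8]
neg : [7, 8]
mul : [56]
-3  : [56, -3]
neg : [56, 3]
3   : [56, 3, 3]
0   : [56, 3, 3, 0]
7   : [56, 3, 3, 0, 7]
sub : [56, 3, 3, -7]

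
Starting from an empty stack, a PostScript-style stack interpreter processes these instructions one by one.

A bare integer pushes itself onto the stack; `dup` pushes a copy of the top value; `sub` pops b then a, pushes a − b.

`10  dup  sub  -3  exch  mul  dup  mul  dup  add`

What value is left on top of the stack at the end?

10   : 10
dup  : 10 10
sub  : 0
-3   : 0 -3
exch : -3 0
mul  : 0
dup  : 0 0
mul  : 0
dup  : 0 0
add  : 0

0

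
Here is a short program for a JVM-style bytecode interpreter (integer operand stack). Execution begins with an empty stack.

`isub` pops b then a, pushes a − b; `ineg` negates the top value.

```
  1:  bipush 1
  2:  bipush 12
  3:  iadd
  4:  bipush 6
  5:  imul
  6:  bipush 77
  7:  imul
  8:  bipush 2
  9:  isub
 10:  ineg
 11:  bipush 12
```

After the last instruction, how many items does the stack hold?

bipush 1  -> 1
bipush 12 -> 1 12
iadd      -> 13
bipush 6  -> 13 6
imul      -> 78
bipush 77 -> 78 77
imul      -> 6006
bipush 2  -> 6006 2
isub      -> 6004
ineg      -> -6004
bipush 12 -> -6004 12

2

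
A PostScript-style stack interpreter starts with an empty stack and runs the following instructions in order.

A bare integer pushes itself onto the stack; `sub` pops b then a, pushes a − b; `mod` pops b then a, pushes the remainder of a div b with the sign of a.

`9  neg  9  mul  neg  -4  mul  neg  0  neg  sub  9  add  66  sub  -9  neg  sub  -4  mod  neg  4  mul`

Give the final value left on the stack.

9   -> [9]
neg -> [-9]
9   -> [-9, 9]
mul -> [-81]
neg -> [81]
-4  -> [81, -4]
mul -> [-324]
neg -> [324]
0   -> [324, 0]
neg -> [324, 0]
sub -> [324]
9   -> [324, 9]
add -> [333]
66  -> [333, 66]
sub -> [267]
-9  -> [267, -9]
neg -> [267, 9]
sub -> [258]
-4  -> [258, -4]
mod -> [2]
neg -> [-2]
4   -> [-2, 4]
mul -> [-8]

-8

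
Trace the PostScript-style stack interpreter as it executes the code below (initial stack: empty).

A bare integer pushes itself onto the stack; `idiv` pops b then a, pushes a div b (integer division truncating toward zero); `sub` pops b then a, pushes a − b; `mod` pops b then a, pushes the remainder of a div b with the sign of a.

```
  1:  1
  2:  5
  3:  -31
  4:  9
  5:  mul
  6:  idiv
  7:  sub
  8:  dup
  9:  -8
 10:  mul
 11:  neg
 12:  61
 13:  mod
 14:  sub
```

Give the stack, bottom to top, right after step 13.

[1, 8]

1     1
5     1 5
-31   1 5 -31
9     1 5 -31 9
mul   1 5 -279
idiv  1 0
sub   1
dup   1 1
-8    1 1 -8
mul   1 -8
neg   1 8
61    1 8 61
mod   1 8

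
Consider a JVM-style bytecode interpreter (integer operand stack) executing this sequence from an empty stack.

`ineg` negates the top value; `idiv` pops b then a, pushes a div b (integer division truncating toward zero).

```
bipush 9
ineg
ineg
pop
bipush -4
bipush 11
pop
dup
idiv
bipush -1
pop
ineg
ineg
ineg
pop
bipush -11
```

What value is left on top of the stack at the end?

-11

bipush 9   -> [9]
ineg       -> [-9]
ineg       -> [9]
pop        -> []
bipush -4  -> [-4]
bipush 11  -> [-4, 11]
pop        -> [-4]
dup        -> [-4, -4]
idiv       -> [1]
bipush -1  -> [1, -1]
pop        -> [1]
ineg       -> [-1]
ineg       -> [1]
ineg       -> [-1]
pop        -> []
bipush -11 -> [-11]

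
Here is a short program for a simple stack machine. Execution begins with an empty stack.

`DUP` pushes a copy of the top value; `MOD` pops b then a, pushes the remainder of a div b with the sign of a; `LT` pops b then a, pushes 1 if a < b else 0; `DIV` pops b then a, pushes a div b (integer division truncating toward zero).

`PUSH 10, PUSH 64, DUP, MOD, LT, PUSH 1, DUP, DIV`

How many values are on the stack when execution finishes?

PUSH 10 -> [10]
PUSH 64 -> [10, 64]
DUP     -> [10, 64, 64]
MOD     -> [10, 0]
LT      -> [0]
PUSH 1  -> [0, 1]
DUP     -> [0, 1, 1]
DIV     -> [0, 1]

2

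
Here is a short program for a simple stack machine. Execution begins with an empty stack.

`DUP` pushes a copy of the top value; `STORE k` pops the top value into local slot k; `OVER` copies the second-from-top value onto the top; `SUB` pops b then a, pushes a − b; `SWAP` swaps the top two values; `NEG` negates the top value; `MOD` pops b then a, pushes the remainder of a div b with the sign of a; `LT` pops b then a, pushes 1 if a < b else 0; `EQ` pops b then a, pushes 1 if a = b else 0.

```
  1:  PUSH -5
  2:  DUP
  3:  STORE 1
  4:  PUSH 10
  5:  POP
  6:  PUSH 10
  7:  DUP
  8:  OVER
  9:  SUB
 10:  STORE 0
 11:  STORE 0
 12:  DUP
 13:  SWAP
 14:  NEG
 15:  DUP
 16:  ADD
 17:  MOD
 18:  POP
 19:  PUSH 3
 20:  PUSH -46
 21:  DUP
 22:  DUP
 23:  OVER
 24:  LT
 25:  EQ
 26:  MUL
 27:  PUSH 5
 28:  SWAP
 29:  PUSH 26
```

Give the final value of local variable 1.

PUSH -5   -5
DUP       -5 -5
STORE 1   -5
PUSH 10   -5 10
POP       -5
PUSH 10   -5 10
DUP       -5 10 10
OVER      -5 10 10 10
SUB       -5 10 0
STORE 0   -5 10
STORE 0   -5
DUP       -5 -5
SWAP      -5 -5
NEG       -5 5
DUP       -5 5 5
ADD       -5 10
MOD       -5
POP       (empty)
PUSH 3    3
PUSH -46  3 -46
DUP       3 -46 -46
DUP       3 -46 -46 -46
OVER      3 -46 -46 -46 -46
LT        3 -46 -46 0
EQ        3 -46 0
MUL       3 0
PUSH 5    3 0 5
SWAP      3 5 0
PUSH 26   3 5 0 26

-5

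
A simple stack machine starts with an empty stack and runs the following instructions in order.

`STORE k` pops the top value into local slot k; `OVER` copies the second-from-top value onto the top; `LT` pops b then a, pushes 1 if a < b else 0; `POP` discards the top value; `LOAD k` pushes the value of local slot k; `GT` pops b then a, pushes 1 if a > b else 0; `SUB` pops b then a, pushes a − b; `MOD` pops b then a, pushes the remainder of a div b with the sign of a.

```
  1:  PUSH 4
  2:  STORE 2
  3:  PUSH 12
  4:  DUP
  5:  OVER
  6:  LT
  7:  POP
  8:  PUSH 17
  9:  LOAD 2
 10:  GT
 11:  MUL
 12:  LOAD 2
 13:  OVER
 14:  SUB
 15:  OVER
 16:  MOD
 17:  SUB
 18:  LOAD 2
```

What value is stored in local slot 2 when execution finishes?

4

PUSH 4  -> [4]
STORE 2 -> []
PUSH 12 -> [12]
DUP     -> [12, 12]
OVER    -> [12, 12, 12]
LT      -> [12, 0]
POP     -> [12]
PUSH 17 -> [12, 17]
LOAD 2  -> [12, 17, 4]
GT      -> [12, 1]
MUL     -> [12]
LOAD 2  -> [12, 4]
OVER    -> [12, 4, 12]
SUB     -> [12, -8]
OVER    -> [12, -8, 12]
MOD     -> [12, -8]
SUB     -> [20]
LOAD 2  -> [20, 4]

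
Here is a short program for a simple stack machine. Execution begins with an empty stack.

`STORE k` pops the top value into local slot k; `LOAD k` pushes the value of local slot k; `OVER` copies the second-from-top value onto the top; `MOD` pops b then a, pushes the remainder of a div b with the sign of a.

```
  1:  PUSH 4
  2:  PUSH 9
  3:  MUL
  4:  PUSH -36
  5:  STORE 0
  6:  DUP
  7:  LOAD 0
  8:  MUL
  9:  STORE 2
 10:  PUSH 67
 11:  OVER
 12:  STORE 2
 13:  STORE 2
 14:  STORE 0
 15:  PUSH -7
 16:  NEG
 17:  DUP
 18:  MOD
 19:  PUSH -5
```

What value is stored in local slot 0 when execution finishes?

36

PUSH 4   → [4]
PUSH 9   → [4, 9]
MUL      → [36]
PUSH -36 → [36, -36]
STORE 0  → [36]
DUP      → [36, 36]
LOAD 0   → [36, 36, -36]
MUL      → [36, -1296]
STORE 2  → [36]
PUSH 67  → [36, 67]
OVER     → [36, 67, 36]
STORE 2  → [36, 67]
STORE 2  → [36]
STORE 0  → []
PUSH -7  → [-7]
NEG      → [7]
DUP      → [7, 7]
MOD      → [0]
PUSH -5  → [0, -5]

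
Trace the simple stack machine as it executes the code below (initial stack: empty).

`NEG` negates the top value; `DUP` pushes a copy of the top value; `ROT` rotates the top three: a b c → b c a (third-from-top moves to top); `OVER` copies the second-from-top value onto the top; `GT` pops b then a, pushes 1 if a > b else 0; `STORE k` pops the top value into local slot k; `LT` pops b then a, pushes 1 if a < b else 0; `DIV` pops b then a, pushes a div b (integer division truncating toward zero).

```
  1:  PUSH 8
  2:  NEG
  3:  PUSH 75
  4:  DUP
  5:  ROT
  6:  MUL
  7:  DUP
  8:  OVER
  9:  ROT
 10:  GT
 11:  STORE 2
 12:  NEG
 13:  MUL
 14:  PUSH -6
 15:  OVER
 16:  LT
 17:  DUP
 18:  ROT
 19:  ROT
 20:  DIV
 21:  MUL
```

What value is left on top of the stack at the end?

PUSH 8  : 8
NEG     : -8
PUSH 75 : -8 75
DUP     : -8 75 75
ROT     : 75 75 -8
MUL     : 75 -600
DUP     : 75 -600 -600
OVER    : 75 -600 -600 -600
ROT     : 75 -600 -600 -600
GT      : 75 -600 0
STORE 2 : 75 -600
NEG     : 75 600
MUL     : 45000
PUSH -6 : 45000 -6
OVER    : 45000 -6 45000
LT      : 45000 1
DUP     : 45000 1 1
ROT     : 1 1 45000
ROT     : 1 45000 1
DIV     : 1 45000
MUL     : 45000

45000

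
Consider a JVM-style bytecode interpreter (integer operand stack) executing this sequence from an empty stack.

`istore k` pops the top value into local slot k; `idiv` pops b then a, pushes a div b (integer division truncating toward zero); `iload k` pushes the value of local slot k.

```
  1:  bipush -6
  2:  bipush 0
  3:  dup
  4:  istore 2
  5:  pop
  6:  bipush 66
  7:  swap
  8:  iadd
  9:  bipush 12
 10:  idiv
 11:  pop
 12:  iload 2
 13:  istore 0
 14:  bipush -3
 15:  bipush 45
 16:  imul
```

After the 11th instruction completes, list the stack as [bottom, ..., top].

bipush -6  -6
bipush 0   -6 0
dup        -6 0 0
istore 2   -6 0
pop        -6
bipush 66  -6 66
swap       66 -6
iadd       60
bipush 12  60 12
idiv       5
pop        (empty)

[]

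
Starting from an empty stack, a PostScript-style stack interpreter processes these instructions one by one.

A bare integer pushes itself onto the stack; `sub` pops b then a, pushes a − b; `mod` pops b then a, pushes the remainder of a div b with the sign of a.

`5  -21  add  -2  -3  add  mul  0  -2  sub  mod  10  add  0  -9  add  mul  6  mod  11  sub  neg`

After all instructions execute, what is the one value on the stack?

5   → 5
-21 → 5 -21
add → -16
-2  → -16 -2
-3  → -16 -2 -3
add → -16 -5
mul → 80
0   → 80 0
-2  → 80 0 -2
sub → 80 2
mod → 0
10  → 0 10
add → 10
0   → 10 0
-9  → 10 0 -9
add → 10 -9
mul → -90
6   → -90 6
mod → 0
11  → 0 11
sub → -11
neg → 11

11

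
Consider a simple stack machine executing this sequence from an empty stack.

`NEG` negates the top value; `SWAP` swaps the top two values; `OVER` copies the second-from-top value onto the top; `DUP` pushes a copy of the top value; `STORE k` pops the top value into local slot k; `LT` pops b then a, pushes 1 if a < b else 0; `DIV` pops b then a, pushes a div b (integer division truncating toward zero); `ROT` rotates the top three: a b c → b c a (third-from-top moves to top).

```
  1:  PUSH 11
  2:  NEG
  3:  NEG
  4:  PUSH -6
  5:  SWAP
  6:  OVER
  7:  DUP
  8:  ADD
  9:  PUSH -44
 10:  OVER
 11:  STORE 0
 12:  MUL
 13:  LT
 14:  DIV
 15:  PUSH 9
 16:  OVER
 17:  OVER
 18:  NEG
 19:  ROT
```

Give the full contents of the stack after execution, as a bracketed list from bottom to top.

PUSH 11   11
NEG       -11
NEG       11
PUSH -6   11 -6
SWAP      -6 11
OVER      -6 11 -6
DUP       -6 11 -6 -6
ADD       -6 11 -12
PUSH -44  -6 11 -12 -44
OVER      -6 11 -12 -44 -12
STORE 0   -6 11 -12 -44
MUL       -6 11 528
LT        -6 1
DIV       -6
PUSH 9    -6 9
OVER      -6 9 -6
OVER      -6 9 -6 9
NEG       -6 9 -6 -9
ROT       -6 -6 -9 9

[-6, -6, -9, 9]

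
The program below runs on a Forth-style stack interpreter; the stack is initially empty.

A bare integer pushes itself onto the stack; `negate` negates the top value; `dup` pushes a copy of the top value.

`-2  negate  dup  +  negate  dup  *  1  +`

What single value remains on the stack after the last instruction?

17

-2     : -2
negate : 2
dup    : 2 2
+      : 4
negate : -4
dup    : -4 -4
*      : 16
1      : 16 1
+      : 17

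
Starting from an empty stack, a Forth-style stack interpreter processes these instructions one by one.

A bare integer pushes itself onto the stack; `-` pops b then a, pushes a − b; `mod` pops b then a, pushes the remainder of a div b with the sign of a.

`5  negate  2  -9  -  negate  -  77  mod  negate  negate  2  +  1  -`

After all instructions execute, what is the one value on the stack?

7

5      : 5
negate : -5
2      : -5 2
-9     : -5 2 -9
-      : -5 11
negate : -5 -11
-      : 6
77     : 6 77
mod    : 6
negate : -6
negate : 6
2      : 6 2
+      : 8
1      : 8 1
-      : 7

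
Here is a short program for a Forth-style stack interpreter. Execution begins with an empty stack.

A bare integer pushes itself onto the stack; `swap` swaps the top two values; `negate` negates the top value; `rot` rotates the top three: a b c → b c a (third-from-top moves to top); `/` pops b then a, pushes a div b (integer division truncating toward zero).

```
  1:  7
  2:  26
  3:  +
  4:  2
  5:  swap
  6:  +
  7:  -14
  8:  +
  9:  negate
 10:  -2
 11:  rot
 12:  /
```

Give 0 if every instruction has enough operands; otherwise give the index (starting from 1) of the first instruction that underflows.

11

7      -> [7]
26     -> [7, 26]
+      -> [33]
2      -> [33, 2]
swap   -> [2, 33]
+      -> [35]
-14    -> [35, -14]
+      -> [21]
negate -> [-21]
-2     -> [-21, -2]
rot  — needs 3 operands, stack has 2 → underflow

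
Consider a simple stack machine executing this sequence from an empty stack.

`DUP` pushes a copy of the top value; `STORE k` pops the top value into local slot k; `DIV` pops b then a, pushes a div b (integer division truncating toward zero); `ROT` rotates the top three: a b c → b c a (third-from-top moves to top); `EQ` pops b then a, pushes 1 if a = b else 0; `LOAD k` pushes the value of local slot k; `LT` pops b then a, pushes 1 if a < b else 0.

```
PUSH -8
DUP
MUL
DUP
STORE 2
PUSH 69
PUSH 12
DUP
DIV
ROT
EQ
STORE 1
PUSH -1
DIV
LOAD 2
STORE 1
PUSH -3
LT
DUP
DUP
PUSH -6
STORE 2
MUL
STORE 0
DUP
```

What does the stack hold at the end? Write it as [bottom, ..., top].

PUSH -8  -8
DUP      -8 -8
MUL      64
DUP      64 64
STORE 2  64
PUSH 69  64 69
PUSH 12  64 69 12
DUP      64 69 12 12
DIV      64 69 1
ROT      69 1 64
EQ       69 0
STORE 1  69
PUSH -1  69 -1
DIV      -69
LOAD 2   -69 64
STORE 1  -69
PUSH -3  -69 -3
LT       1
DUP      1 1
DUP      1 1 1
PUSH -6  1 1 1 -6
STORE 2  1 1 1
MUL      1 1
STORE 0  1
DUP      1 1

[1, 1]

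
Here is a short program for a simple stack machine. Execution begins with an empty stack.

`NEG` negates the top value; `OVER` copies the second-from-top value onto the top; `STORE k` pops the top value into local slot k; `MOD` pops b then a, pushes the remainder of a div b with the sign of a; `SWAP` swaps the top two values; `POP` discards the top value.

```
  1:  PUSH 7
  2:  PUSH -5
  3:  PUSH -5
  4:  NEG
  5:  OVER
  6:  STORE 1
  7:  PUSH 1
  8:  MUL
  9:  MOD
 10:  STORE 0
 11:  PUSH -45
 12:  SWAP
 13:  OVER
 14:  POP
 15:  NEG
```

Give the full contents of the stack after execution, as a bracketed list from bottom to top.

PUSH 7   → 7
PUSH -5  → 7 -5
PUSH -5  → 7 -5 -5
NEG      → 7 -5 5
OVER     → 7 -5 5 -5
STORE 1  → 7 -5 5
PUSH 1   → 7 -5 5 1
MUL      → 7 -5 5
MOD      → 7 0
STORE 0  → 7
PUSH -45 → 7 -45
SWAP     → -45 7
OVER     → -45 7 -45
POP      → -45 7
NEG      → -45 -7

[-45, -7]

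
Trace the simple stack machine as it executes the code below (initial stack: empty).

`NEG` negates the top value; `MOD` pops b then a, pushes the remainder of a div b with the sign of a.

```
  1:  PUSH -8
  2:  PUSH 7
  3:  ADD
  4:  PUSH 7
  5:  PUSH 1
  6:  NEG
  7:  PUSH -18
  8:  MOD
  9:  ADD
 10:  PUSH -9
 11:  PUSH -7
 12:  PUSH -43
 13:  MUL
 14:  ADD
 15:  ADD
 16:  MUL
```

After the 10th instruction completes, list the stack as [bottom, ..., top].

[-1, 6, -9]

PUSH -8  → -8
PUSH 7   → -8 7
ADD      → -1
PUSH 7   → -1 7
PUSH 1   → -1 7 1
NEG      → -1 7 -1
PUSH -18 → -1 7 -1 -18
MOD      → -1 7 -1
ADD      → -1 6
PUSH -9  → -1 6 -9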